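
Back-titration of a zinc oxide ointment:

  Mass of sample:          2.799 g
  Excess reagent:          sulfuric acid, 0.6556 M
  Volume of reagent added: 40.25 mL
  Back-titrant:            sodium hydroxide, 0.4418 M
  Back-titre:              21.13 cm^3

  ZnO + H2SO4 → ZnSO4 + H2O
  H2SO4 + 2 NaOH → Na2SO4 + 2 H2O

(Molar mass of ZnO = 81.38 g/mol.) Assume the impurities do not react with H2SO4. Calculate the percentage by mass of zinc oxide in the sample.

63.15 %

n(H2SO4) added = 0.04025 × 0.6556 = 0.02639 mol
n(NaOH) used in back-titration = 0.02113 × 0.4418 = 9.335 × 10^-3 mol
From the 1:2 ratio, n(H2SO4) left over = 1/2 × 9.335 × 10^-3 = 4.668 × 10^-3 mol
n(H2SO4) consumed by analyte = 0.02639 − 4.668 × 10^-3 = 0.02172 mol
n(ZnO) = 0.02172 mol (1:1 ratio)
mass of ZnO = 0.02172 × 81.38 = 1.768 g
% ZnO = 1.768 / 2.799 × 100 = 63.15 %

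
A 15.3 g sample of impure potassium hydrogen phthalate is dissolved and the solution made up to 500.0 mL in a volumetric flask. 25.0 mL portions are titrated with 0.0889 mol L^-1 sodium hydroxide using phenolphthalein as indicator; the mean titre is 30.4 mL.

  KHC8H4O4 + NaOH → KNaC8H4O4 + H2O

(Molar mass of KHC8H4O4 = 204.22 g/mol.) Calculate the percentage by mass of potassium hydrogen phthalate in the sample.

n(NaOH) per titration = 0.0304 × 0.0889 = 2.70 × 10^-3 mol
n(KHC8H4O4) in each aliquot = 2.70 × 10^-3 mol (1:1 ratio)
n(KHC8H4O4) in the whole flask = 2.70 × 10^-3 × 500.0/25.0 = 0.0541 mol
mass of KHC8H4O4 = 0.0541 × 204.22 = 11.0 g
% KHC8H4O4 = 11.0 / 15.3 × 100 = 72.1 %

72.1 %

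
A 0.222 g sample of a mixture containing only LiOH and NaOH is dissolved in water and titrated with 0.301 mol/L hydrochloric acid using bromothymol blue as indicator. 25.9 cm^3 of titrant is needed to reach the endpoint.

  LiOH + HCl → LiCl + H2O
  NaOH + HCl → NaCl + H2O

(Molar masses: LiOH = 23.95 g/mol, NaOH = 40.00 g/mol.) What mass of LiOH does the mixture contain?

0.134 g

n(HCl) = 0.0259 × 0.301 = 7.80 × 10^-3 mol
Let x = n(LiOH), y = n(NaOH).
Titrant: 1x + 1y = 7.80 × 10^-3;  mass: 23.95x + 40.00y = 0.222
Solving, x = 5.60 × 10^-3 mol, y = 2.20 × 10^-3 mol
mass of LiOH = 5.60 × 10^-3 × 23.95 = 0.134 g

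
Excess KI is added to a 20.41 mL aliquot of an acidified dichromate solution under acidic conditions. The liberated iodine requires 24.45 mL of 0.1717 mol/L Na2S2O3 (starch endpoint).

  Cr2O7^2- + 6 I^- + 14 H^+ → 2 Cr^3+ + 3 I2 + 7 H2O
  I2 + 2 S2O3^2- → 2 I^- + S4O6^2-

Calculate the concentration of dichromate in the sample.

0.03428 mol/L

n(S2O3^2-) = 0.02445 × 0.1717 = 4.198 × 10^-3 mol
n(I2) = n(S2O3^2-)/2 = 2.099 × 10^-3 mol
From the 1:3 ratio, n(Cr2O7^2-) in the aliquot = 1/3 × 2.099 × 10^-3 = 6.997 × 10^-4 mol
[Cr2O7^2-] = 6.997 × 10^-4 / 0.02041 = 0.03428 mol/L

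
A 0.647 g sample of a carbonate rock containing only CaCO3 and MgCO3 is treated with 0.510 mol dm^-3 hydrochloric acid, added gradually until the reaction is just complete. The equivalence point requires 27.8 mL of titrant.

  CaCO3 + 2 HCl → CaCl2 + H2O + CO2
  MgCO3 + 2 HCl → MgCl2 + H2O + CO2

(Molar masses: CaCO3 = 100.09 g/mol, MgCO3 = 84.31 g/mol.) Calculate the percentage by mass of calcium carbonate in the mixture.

n(HCl) = 0.0278 × 0.510 = 0.0142 mol
Let x = n(CaCO3), y = n(MgCO3).
Titrant: 2x + 2y = 0.0142;  mass: 100.09x + 84.31y = 0.647
Solving, x = 3.13 × 10^-3 mol, y = 3.96 × 10^-3 mol
mass of CaCO3 = 3.13 × 10^-3 × 100.09 = 0.313 g
% CaCO3 = 0.313 / 0.647 × 100 = 48.4 %

48.4 %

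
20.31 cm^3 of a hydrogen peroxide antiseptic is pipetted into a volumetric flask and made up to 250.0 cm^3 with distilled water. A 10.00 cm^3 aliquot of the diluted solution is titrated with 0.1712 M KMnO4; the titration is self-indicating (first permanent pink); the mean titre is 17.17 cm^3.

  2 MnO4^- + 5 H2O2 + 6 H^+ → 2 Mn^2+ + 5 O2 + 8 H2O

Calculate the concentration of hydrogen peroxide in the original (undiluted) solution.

n(KMnO4) = 0.01717 × 0.1712 = 2.940 × 10^-3 mol
From the 5:2 ratio, n(H2O2) in the aliquot = 5/2 × 2.940 × 10^-3 = 7.349 × 10^-3 mol
[H2O2]_dilute = 7.349 × 10^-3 / 0.01000 = 0.7349 mol/L
Dilution factor = 250.0 / 20.31 = 12.31
[H2O2]_stock = 0.7349 × 12.31 = 9.046 mol/L

9.046 M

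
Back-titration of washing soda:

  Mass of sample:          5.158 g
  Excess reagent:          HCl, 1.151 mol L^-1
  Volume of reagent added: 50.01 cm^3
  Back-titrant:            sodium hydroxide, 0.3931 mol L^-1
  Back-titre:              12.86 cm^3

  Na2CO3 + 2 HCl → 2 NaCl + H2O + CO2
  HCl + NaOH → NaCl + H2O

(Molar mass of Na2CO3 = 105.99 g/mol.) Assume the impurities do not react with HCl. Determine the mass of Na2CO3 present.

n(HCl) added = 0.05001 × 1.151 = 0.05756 mol
n(NaOH) used in back-titration = 0.01286 × 0.3931 = 5.055 × 10^-3 mol
n(HCl) left over = 5.055 × 10^-3 mol (1:1 ratio)
n(HCl) consumed by analyte = 0.05756 − 5.055 × 10^-3 = 0.05251 mol
From the 1:2 ratio, n(Na2CO3) = 1/2 × 0.05251 = 0.02625 mol
mass of Na2CO3 = 0.02625 × 105.99 = 2.783 g

2.783 g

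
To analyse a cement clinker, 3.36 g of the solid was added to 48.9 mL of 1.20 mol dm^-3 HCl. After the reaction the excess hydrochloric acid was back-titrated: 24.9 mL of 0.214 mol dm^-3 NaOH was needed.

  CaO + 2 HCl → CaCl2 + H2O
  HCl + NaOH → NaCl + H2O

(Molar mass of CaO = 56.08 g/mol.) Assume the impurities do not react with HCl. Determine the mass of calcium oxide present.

n(HCl) added = 0.0489 × 1.20 = 0.0587 mol
n(NaOH) used in back-titration = 0.0249 × 0.214 = 5.33 × 10^-3 mol
n(HCl) left over = 5.33 × 10^-3 mol (1:1 ratio)
n(HCl) consumed by analyte = 0.0587 − 5.33 × 10^-3 = 0.0534 mol
From the 1:2 ratio, n(CaO) = 1/2 × 0.0534 = 0.0267 mol
mass of CaO = 0.0267 × 56.08 = 1.50 g

1.50 g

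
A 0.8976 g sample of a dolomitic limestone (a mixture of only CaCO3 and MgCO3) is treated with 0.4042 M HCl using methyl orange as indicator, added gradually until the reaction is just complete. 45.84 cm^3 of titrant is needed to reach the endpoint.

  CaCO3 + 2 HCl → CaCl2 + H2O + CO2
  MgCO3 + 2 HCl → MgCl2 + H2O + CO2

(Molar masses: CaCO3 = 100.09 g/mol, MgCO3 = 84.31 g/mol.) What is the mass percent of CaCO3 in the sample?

82.35 %

n(HCl) = 0.04584 × 0.4042 = 0.01853 mol
Let x = n(CaCO3), y = n(MgCO3).
Titrant: 2x + 2y = 0.01853;  mass: 100.09x + 84.31y = 0.8976
Solving, x = 7.385 × 10^-3 mol, y = 1.880 × 10^-3 mol
mass of CaCO3 = 7.385 × 10^-3 × 100.09 = 0.7391 g
% CaCO3 = 0.7391 / 0.8976 × 100 = 82.35 %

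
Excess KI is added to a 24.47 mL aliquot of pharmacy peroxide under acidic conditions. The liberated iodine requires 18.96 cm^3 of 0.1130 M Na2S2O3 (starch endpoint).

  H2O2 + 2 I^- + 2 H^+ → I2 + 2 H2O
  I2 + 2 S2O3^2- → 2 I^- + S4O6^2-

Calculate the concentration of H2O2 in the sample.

n(S2O3^2-) = 0.01896 × 0.1130 = 2.142 × 10^-3 mol
n(I2) = n(S2O3^2-)/2 = 1.071 × 10^-3 mol
n(H2O2) in the aliquot = 1.071 × 10^-3 mol (1:1 ratio)
[H2O2] = 1.071 × 10^-3 / 0.02447 = 0.04378 mol/L

0.04378 M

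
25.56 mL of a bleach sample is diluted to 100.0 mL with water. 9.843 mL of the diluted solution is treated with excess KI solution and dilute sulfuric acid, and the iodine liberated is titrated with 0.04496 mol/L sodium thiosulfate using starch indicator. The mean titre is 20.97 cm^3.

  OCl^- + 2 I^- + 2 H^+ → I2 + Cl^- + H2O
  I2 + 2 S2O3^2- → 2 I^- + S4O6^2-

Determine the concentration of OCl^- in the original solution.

0.1874 mol/L

n(S2O3^2-) = 0.02097 × 0.04496 = 9.428 × 10^-4 mol
n(I2) = n(S2O3^2-)/2 = 4.714 × 10^-4 mol
n(OCl^-) in the aliquot = 4.714 × 10^-4 mol (1:1 ratio)
[OCl^-]_dilute = 4.714 × 10^-4 / 0.009843 = 0.04789 mol/L
[OCl^-]_original = 0.04789 × 100.0/25.56 = 0.1874 mol/L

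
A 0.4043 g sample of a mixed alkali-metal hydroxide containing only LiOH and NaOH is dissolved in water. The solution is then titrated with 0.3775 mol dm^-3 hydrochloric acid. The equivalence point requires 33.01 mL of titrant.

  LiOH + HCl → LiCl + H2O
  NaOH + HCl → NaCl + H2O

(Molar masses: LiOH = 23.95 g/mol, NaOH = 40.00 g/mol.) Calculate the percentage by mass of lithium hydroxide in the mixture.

34.75 %

n(HCl) = 0.03301 × 0.3775 = 0.01246 mol
Let x = n(LiOH), y = n(NaOH).
Titrant: 1x + 1y = 0.01246;  mass: 23.95x + 40.00y = 0.4043
Solving, x = 5.866 × 10^-3 mol, y = 6.595 × 10^-3 mol
mass of LiOH = 5.866 × 10^-3 × 23.95 = 0.1405 g
% LiOH = 0.1405 / 0.4043 × 100 = 34.75 %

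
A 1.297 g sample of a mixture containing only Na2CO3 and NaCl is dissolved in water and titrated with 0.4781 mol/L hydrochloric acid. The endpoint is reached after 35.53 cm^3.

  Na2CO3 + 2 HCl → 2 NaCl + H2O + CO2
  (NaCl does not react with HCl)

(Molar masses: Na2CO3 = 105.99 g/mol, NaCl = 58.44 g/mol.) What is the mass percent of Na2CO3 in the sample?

69.41 %

n(HCl) = 0.03553 × 0.4781 = 0.01699 mol
Let x = n(Na2CO3), y = n(NaCl).
Titrant: 2x = 0.01699;  mass: 105.99x + 58.44y = 1.297
Solving, x = 8.493 × 10^-3 mol, y = 6.790 × 10^-3 mol
mass of Na2CO3 = 8.493 × 10^-3 × 105.99 = 0.9002 g
% Na2CO3 = 0.9002 / 1.297 × 100 = 69.41 %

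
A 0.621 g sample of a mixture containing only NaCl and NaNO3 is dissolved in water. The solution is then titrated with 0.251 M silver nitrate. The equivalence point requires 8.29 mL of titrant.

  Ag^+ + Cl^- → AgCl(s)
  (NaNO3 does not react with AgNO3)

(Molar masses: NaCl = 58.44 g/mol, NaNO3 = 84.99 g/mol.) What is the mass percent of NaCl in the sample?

n(AgNO3) = 0.00829 × 0.251 = 2.08 × 10^-3 mol
Let x = n(NaCl), y = n(NaNO3).
Titrant: 1x = 2.08 × 10^-3;  mass: 58.44x + 84.99y = 0.621
Solving, x = 2.08 × 10^-3 mol, y = 5.88 × 10^-3 mol
mass of NaCl = 2.08 × 10^-3 × 58.44 = 0.122 g
% NaCl = 0.122 / 0.621 × 100 = 19.6 %

19.6 %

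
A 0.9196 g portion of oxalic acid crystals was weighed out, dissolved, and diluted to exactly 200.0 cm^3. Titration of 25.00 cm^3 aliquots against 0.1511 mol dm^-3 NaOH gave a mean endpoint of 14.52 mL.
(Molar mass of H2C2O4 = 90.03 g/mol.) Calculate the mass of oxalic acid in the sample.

0.7901 g

H2C2O4 + 2 NaOH → Na2C2O4 + 2 H2O
n(NaOH) per titration = 0.01452 × 0.1511 = 2.194 × 10^-3 mol
From the 1:2 ratio, n(H2C2O4) in each aliquot = 1/2 × 2.194 × 10^-3 = 1.097 × 10^-3 mol
n(H2C2O4) in the whole flask = 1.097 × 10^-3 × 200.0/25.00 = 8.776 × 10^-3 mol
mass of H2C2O4 = 8.776 × 10^-3 × 90.03 = 0.7901 g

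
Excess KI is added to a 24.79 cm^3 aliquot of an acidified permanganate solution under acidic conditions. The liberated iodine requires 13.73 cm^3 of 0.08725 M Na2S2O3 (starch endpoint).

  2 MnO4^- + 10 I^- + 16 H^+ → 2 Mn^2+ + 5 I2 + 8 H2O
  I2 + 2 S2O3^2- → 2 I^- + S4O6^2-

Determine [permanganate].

n(S2O3^2-) = 0.01373 × 0.08725 = 1.198 × 10^-3 mol
n(I2) = n(S2O3^2-)/2 = 5.990 × 10^-4 mol
From the 2:5 ratio, n(MnO4^-) in the aliquot = 2/5 × 5.990 × 10^-4 = 2.396 × 10^-4 mol
[MnO4^-] = 2.396 × 10^-4 / 0.02479 = 0.009665 mol/L

0.009665 M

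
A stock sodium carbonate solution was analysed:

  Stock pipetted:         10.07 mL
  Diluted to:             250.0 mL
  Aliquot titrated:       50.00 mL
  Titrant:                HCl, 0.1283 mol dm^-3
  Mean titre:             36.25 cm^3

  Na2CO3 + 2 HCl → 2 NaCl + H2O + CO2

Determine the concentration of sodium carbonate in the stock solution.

n(HCl) = 0.03625 × 0.1283 = 4.651 × 10^-3 mol
From the 1:2 ratio, n(Na2CO3) in the aliquot = 1/2 × 4.651 × 10^-3 = 2.325 × 10^-3 mol
[Na2CO3]_dilute = 2.325 × 10^-3 / 0.05000 = 0.04651 mol/L
Dilution factor = 250.0 / 10.07 = 24.83
[Na2CO3]_stock = 0.04651 × 24.83 = 1.155 mol/L

1.155 mol/L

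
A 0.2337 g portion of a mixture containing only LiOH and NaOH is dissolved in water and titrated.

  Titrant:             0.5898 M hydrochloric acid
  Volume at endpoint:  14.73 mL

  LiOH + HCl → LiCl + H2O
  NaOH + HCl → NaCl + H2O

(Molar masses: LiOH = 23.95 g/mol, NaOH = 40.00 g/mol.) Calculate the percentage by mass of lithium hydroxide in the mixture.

n(HCl) = 0.01473 × 0.5898 = 8.688 × 10^-3 mol
Let x = n(LiOH), y = n(NaOH).
Titrant: 1x + 1y = 8.688 × 10^-3;  mass: 23.95x + 40.00y = 0.2337
Solving, x = 7.091 × 10^-3 mol, y = 1.597 × 10^-3 mol
mass of LiOH = 7.091 × 10^-3 × 23.95 = 0.1698 g
% LiOH = 0.1698 / 0.2337 × 100 = 72.67 %

72.67 %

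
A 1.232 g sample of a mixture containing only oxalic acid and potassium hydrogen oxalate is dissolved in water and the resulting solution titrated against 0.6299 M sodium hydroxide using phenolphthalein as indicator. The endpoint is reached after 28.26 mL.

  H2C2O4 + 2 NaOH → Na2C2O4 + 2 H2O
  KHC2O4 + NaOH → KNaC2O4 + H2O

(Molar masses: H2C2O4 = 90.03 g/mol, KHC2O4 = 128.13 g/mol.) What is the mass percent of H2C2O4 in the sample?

n(NaOH) = 0.02826 × 0.6299 = 0.01780 mol
Let x = n(H2C2O4), y = n(KHC2O4).
Titrant: 2x + 1y = 0.01780;  mass: 90.03x + 128.13y = 1.232
Solving, x = 6.310 × 10^-3 mol, y = 5.182 × 10^-3 mol
mass of H2C2O4 = 6.310 × 10^-3 × 90.03 = 0.5681 g
% H2C2O4 = 0.5681 / 1.232 × 100 = 46.11 %

46.11 %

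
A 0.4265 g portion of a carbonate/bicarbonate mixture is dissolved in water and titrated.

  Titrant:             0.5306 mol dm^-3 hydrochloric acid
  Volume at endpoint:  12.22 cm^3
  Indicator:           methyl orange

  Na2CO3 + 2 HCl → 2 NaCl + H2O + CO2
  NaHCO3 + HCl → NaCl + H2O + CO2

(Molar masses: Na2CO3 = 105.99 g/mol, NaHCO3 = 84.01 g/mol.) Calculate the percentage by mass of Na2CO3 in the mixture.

n(HCl) = 0.01222 × 0.5306 = 6.484 × 10^-3 mol
Let x = n(Na2CO3), y = n(NaHCO3).
Titrant: 2x + 1y = 6.484 × 10^-3;  mass: 105.99x + 84.01y = 0.4265
Solving, x = 1.906 × 10^-3 mol, y = 2.672 × 10^-3 mol
mass of Na2CO3 = 1.906 × 10^-3 × 105.99 = 0.2020 g
% Na2CO3 = 0.2020 / 0.4265 × 100 = 47.36 %

47.36 %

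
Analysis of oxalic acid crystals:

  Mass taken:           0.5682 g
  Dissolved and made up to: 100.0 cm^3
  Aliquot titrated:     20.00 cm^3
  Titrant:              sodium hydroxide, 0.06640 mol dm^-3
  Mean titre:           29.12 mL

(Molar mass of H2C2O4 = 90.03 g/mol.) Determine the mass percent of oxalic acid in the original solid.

H2C2O4 + 2 NaOH → Na2C2O4 + 2 H2O
n(NaOH) per titration = 0.02912 × 0.06640 = 1.934 × 10^-3 mol
From the 1:2 ratio, n(H2C2O4) in each aliquot = 1/2 × 1.934 × 10^-3 = 9.668 × 10^-4 mol
n(H2C2O4) in the whole flask = 9.668 × 10^-4 × 100.0/20.00 = 4.834 × 10^-3 mol
mass of H2C2O4 = 4.834 × 10^-3 × 90.03 = 0.4352 g
% H2C2O4 = 0.4352 / 0.5682 × 100 = 76.59 %

76.59 %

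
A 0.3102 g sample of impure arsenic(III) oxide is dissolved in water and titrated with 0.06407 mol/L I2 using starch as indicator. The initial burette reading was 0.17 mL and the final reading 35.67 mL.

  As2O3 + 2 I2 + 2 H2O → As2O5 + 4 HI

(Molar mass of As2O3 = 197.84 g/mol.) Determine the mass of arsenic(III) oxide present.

0.2250 g

n(I2) = 0.03550 L × 0.06407 mol/L = 2.274 × 10^-3 mol
From the 1:2 ratio, n(As2O3) = 1/2 × 2.274 × 10^-3 = 1.137 × 10^-3 mol
mass of As2O3 = 1.137 × 10^-3 × 197.84 g/mol = 0.2250 g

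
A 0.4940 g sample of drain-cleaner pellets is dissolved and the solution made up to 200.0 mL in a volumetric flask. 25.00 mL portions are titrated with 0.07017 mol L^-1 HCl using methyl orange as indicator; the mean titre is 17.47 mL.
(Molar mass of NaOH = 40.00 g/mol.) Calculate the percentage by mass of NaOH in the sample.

NaOH + HCl → NaCl + H2O
n(HCl) per titration = 0.01747 × 0.07017 = 1.226 × 10^-3 mol
n(NaOH) in each aliquot = 1.226 × 10^-3 mol (1:1 ratio)
n(NaOH) in the whole flask = 1.226 × 10^-3 × 200.0/25.00 = 9.807 × 10^-3 mol
mass of NaOH = 9.807 × 10^-3 × 40.00 = 0.3923 g
% NaOH = 0.3923 / 0.4940 × 100 = 79.41 %

79.41 %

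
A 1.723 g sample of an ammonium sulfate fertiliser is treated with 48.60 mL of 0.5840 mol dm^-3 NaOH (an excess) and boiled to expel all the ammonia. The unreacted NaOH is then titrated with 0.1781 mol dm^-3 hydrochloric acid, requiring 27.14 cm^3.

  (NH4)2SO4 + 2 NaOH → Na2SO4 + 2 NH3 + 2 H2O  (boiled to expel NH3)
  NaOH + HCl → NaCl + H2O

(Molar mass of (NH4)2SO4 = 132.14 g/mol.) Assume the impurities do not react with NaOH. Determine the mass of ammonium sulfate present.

n(NaOH) added = 0.04860 × 0.5840 = 0.02838 mol
n(HCl) used in back-titration = 0.02714 × 0.1781 = 4.834 × 10^-3 mol
n(NaOH) left over = 4.834 × 10^-3 mol (1:1 ratio)
n(NaOH) consumed by analyte = 0.02838 − 4.834 × 10^-3 = 0.02355 mol
From the 1:2 ratio, n((NH4)2SO4) = 1/2 × 0.02355 = 0.01177 mol
mass of (NH4)2SO4 = 0.01177 × 132.14 = 1.556 g

1.556 g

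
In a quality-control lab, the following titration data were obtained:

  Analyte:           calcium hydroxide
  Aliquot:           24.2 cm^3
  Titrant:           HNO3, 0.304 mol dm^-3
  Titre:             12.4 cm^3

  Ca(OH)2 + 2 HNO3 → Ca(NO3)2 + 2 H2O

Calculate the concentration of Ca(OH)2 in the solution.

0.0779 mol/L

n(HNO3) = 0.0124 L × 0.304 mol/L = 3.77 × 10^-3 mol
From the 1:2 mole ratio, n(Ca(OH)2) = 1/2 × 3.77 × 10^-3 = 1.88 × 10^-3 mol
[Ca(OH)2] = 1.88 × 10^-3 mol / 0.0242 L = 0.0779 mol/L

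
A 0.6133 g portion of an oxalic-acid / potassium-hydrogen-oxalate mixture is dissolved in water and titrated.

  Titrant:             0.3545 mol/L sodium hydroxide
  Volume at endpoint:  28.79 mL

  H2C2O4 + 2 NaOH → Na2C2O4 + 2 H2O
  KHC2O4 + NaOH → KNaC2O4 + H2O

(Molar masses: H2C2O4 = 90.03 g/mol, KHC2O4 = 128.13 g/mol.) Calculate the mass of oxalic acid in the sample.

n(NaOH) = 0.02879 × 0.3545 = 0.01021 mol
Let x = n(H2C2O4), y = n(KHC2O4).
Titrant: 2x + 1y = 0.01021;  mass: 90.03x + 128.13y = 0.6133
Solving, x = 4.177 × 10^-3 mol, y = 1.851 × 10^-3 mol
mass of H2C2O4 = 4.177 × 10^-3 × 90.03 = 0.3761 g

0.3761 g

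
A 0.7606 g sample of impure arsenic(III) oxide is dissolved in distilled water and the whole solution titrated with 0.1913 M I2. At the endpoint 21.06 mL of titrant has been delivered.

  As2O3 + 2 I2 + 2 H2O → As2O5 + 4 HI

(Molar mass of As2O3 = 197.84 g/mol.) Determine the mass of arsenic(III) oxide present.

n(I2) = 0.02106 L × 0.1913 mol/L = 4.029 × 10^-3 mol
From the 1:2 ratio, n(As2O3) = 1/2 × 4.029 × 10^-3 = 2.014 × 10^-3 mol
mass of As2O3 = 2.014 × 10^-3 × 197.84 g/mol = 0.3985 g

0.3985 g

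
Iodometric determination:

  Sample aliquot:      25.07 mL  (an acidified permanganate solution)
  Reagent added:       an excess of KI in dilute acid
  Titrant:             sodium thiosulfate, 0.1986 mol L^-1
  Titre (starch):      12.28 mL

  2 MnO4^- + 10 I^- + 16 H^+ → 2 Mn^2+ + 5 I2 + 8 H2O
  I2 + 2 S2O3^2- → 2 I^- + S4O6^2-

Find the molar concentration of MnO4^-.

0.01946 mol/L

n(S2O3^2-) = 0.01228 × 0.1986 = 2.439 × 10^-3 mol
n(I2) = n(S2O3^2-)/2 = 1.219 × 10^-3 mol
From the 2:5 ratio, n(MnO4^-) in the aliquot = 2/5 × 1.219 × 10^-3 = 4.878 × 10^-4 mol
[MnO4^-] = 4.878 × 10^-4 / 0.02507 = 0.01946 mol/L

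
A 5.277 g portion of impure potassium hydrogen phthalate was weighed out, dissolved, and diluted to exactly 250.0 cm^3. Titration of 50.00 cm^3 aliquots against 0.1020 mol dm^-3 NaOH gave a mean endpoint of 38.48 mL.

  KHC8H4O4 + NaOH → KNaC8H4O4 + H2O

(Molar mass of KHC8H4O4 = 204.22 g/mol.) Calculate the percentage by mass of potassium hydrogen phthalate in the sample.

75.95 %

n(NaOH) per titration = 0.03848 × 0.1020 = 3.925 × 10^-3 mol
n(KHC8H4O4) in each aliquot = 3.925 × 10^-3 mol (1:1 ratio)
n(KHC8H4O4) in the whole flask = 3.925 × 10^-3 × 250.0/50.00 = 0.01962 mol
mass of KHC8H4O4 = 0.01962 × 204.22 = 4.008 g
% KHC8H4O4 = 4.008 / 5.277 × 100 = 75.95 %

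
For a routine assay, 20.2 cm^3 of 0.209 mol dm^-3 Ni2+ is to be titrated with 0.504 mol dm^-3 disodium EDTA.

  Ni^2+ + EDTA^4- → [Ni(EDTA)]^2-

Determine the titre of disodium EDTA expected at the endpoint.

n(Ni2+) = 0.0202 L × 0.209 mol/L = 4.22 × 10^-3 mol
n(EDTA) = 4.22 × 10^-3 mol (1:1 stoichiometry)
V(EDTA) = 4.22 × 10^-3 mol / 0.504 mol/L = 0.00838 L = 8.38 mL

8.38 mL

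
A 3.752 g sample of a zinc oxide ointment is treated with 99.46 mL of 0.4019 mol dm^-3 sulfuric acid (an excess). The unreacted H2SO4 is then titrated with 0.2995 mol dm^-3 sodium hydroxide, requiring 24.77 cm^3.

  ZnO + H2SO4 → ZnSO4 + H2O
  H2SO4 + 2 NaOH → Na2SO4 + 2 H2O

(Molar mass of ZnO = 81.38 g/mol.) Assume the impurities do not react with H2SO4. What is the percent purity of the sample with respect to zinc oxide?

n(H2SO4) added = 0.09946 × 0.4019 = 0.03997 mol
n(NaOH) used in back-titration = 0.02477 × 0.2995 = 7.419 × 10^-3 mol
From the 1:2 ratio, n(H2SO4) left over = 1/2 × 7.419 × 10^-3 = 3.709 × 10^-3 mol
n(H2SO4) consumed by analyte = 0.03997 − 3.709 × 10^-3 = 0.03626 mol
n(ZnO) = 0.03626 mol (1:1 ratio)
mass of ZnO = 0.03626 × 81.38 = 2.951 g
% ZnO = 2.951 / 3.752 × 100 = 78.66 %

78.66 %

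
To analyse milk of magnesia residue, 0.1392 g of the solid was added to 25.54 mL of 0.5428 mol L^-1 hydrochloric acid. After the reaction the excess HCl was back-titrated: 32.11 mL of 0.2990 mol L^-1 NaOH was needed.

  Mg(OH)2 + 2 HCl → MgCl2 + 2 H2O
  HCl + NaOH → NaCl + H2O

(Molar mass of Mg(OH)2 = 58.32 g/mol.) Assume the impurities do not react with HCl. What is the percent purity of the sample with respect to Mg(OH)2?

n(HCl) added = 0.02554 × 0.5428 = 0.01386 mol
n(NaOH) used in back-titration = 0.03211 × 0.2990 = 9.601 × 10^-3 mol
n(HCl) left over = 9.601 × 10^-3 mol (1:1 ratio)
n(HCl) consumed by analyte = 0.01386 − 9.601 × 10^-3 = 4.262 × 10^-3 mol
From the 1:2 ratio, n(Mg(OH)2) = 1/2 × 4.262 × 10^-3 = 2.131 × 10^-3 mol
mass of Mg(OH)2 = 2.131 × 10^-3 × 58.32 = 0.1243 g
% Mg(OH)2 = 0.1243 / 0.1392 × 100 = 89.29 %

89.29 %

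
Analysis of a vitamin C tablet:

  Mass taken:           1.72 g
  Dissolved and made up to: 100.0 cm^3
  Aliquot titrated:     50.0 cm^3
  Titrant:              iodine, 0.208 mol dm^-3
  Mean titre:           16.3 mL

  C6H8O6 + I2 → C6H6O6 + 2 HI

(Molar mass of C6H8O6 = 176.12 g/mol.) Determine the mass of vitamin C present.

n(I2) per titration = 0.0163 × 0.208 = 3.39 × 10^-3 mol
n(C6H8O6) in each aliquot = 3.39 × 10^-3 mol (1:1 ratio)
n(C6H8O6) in the whole flask = 3.39 × 10^-3 × 100.0/50.0 = 6.78 × 10^-3 mol
mass of C6H8O6 = 6.78 × 10^-3 × 176.12 = 1.19 g

1.19 g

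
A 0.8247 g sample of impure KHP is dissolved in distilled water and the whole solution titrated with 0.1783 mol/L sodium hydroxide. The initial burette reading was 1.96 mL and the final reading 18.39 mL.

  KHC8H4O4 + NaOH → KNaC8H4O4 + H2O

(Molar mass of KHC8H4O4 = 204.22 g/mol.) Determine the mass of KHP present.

0.5983 g

n(NaOH) = 0.01643 L × 0.1783 mol/L = 2.929 × 10^-3 mol
n(KHC8H4O4) = 2.929 × 10^-3 mol (1:1 ratio)
mass of KHC8H4O4 = 2.929 × 10^-3 × 204.22 g/mol = 0.5983 g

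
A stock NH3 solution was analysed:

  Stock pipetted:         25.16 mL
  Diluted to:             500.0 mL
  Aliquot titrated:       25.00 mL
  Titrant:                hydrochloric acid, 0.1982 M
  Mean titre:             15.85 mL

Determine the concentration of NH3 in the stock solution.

2.497 M

NH3 + HCl → NH4Cl
n(HCl) = 0.01585 × 0.1982 = 3.141 × 10^-3 mol
n(NH3) in the aliquot = 3.141 × 10^-3 mol (1:1 ratio)
[NH3]_dilute = 3.141 × 10^-3 / 0.02500 = 0.1257 mol/L
Dilution factor = 500.0 / 25.16 = 19.87
[NH3]_stock = 0.1257 × 19.87 = 2.497 mol/L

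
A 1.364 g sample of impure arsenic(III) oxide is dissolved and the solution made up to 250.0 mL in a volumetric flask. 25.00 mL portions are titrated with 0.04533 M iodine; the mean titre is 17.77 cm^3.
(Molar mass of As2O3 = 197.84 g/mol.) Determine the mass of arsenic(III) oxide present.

As2O3 + 2 I2 + 2 H2O → As2O5 + 4 HI
n(I2) per titration = 0.01777 × 0.04533 = 8.055 × 10^-4 mol
From the 1:2 ratio, n(As2O3) in each aliquot = 1/2 × 8.055 × 10^-4 = 4.028 × 10^-4 mol
n(As2O3) in the whole flask = 4.028 × 10^-4 × 250.0/25.00 = 4.028 × 10^-3 mol
mass of As2O3 = 4.028 × 10^-3 × 197.84 = 0.7968 g

0.7968 g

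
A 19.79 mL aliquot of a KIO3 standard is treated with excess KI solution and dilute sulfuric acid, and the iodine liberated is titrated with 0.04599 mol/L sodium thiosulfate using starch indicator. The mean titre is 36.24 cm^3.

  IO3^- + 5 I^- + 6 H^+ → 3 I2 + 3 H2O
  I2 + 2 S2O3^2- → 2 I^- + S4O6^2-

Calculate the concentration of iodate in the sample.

n(S2O3^2-) = 0.03624 × 0.04599 = 1.667 × 10^-3 mol
n(I2) = n(S2O3^2-)/2 = 8.333 × 10^-4 mol
From the 1:3 ratio, n(IO3^-) in the aliquot = 1/3 × 8.333 × 10^-4 = 2.778 × 10^-4 mol
[IO3^-] = 2.778 × 10^-4 / 0.01979 = 0.01404 mol/L

0.01404 mol/L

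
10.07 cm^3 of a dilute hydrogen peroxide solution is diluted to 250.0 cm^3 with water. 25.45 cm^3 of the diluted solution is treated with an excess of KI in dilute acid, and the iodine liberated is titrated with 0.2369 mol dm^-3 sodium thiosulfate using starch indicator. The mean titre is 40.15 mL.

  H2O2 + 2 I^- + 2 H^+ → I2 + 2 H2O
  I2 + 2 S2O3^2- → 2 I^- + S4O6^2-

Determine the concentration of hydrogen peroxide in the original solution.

4.639 mol/L

n(S2O3^2-) = 0.04015 × 0.2369 = 9.512 × 10^-3 mol
n(I2) = n(S2O3^2-)/2 = 4.756 × 10^-3 mol
n(H2O2) in the aliquot = 4.756 × 10^-3 mol (1:1 ratio)
[H2O2]_dilute = 4.756 × 10^-3 / 0.02545 = 0.1869 mol/L
[H2O2]_original = 0.1869 × 250.0/10.07 = 4.639 mol/L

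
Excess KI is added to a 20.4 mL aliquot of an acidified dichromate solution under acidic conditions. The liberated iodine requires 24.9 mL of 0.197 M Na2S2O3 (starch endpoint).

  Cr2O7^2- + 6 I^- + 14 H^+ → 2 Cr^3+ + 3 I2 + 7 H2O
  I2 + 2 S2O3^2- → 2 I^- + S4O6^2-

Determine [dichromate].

n(S2O3^2-) = 0.0249 × 0.197 = 4.91 × 10^-3 mol
n(I2) = n(S2O3^2-)/2 = 2.45 × 10^-3 mol
From the 1:3 ratio, n(Cr2O7^2-) in the aliquot = 1/3 × 2.45 × 10^-3 = 8.18 × 10^-4 mol
[Cr2O7^2-] = 8.18 × 10^-4 / 0.0204 = 0.0401 mol/L

0.0401 M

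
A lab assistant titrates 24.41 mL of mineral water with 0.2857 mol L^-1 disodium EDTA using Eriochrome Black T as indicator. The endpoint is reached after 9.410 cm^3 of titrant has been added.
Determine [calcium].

Ca^2+ + EDTA^4- → [Ca(EDTA)]^2-
n(EDTA) = 0.009410 L × 0.2857 mol/L = 2.688 × 10^-3 mol
n(Ca2+) = 2.688 × 10^-3 mol (1:1 mole ratio)
[Ca2+] = 2.688 × 10^-3 mol / 0.02441 L = 0.1101 mol/L

0.1101 mol/L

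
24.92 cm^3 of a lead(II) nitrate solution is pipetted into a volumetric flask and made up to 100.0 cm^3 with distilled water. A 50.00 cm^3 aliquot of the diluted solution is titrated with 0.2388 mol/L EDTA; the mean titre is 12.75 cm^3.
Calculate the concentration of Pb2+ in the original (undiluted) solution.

0.2444 mol/L

Pb^2+ + EDTA^4- → [Pb(EDTA)]^2-
n(EDTA) = 0.01275 × 0.2388 = 3.045 × 10^-3 mol
n(Pb2+) in the aliquot = 3.045 × 10^-3 mol (1:1 ratio)
[Pb2+]_dilute = 3.045 × 10^-3 / 0.05000 = 0.06089 mol/L
Dilution factor = 100.0 / 24.92 = 4.013
[Pb2+]_stock = 0.06089 × 4.013 = 0.2444 mol/L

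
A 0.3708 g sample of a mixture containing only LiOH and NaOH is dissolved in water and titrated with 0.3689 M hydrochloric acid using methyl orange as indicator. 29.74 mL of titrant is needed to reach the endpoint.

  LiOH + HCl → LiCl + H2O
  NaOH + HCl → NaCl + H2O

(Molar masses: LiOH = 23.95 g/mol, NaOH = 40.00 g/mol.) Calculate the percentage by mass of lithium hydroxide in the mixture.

n(HCl) = 0.02974 × 0.3689 = 0.01097 mol
Let x = n(LiOH), y = n(NaOH).
Titrant: 1x + 1y = 0.01097;  mass: 23.95x + 40.00y = 0.3708
Solving, x = 4.239 × 10^-3 mol, y = 6.732 × 10^-3 mol
mass of LiOH = 4.239 × 10^-3 × 23.95 = 0.1015 g
% LiOH = 0.1015 / 0.3708 × 100 = 27.38 %

27.38 %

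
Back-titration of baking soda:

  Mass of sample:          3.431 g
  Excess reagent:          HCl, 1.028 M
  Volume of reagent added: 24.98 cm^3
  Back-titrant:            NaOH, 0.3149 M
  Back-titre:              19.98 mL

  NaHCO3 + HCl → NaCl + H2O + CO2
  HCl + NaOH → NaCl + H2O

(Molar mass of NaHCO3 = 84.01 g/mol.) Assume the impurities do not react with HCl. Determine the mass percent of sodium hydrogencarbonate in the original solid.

n(HCl) added = 0.02498 × 1.028 = 0.02568 mol
n(NaOH) used in back-titration = 0.01998 × 0.3149 = 6.292 × 10^-3 mol
n(HCl) left over = 6.292 × 10^-3 mol (1:1 ratio)
n(HCl) consumed by analyte = 0.02568 − 6.292 × 10^-3 = 0.01939 mol
n(NaHCO3) = 0.01939 mol (1:1 ratio)
mass of NaHCO3 = 0.01939 × 84.01 = 1.629 g
% NaHCO3 = 1.629 / 3.431 × 100 = 47.47 %

47.47 %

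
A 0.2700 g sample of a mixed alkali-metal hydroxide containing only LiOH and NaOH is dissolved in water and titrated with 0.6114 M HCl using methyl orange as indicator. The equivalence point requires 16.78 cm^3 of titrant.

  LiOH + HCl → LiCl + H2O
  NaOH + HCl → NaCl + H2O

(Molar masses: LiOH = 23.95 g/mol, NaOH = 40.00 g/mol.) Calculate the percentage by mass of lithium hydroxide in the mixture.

n(HCl) = 0.01678 × 0.6114 = 0.01026 mol
Let x = n(LiOH), y = n(NaOH).
Titrant: 1x + 1y = 0.01026;  mass: 23.95x + 40.00y = 0.2700
Solving, x = 8.746 × 10^-3 mol, y = 1.513 × 10^-3 mol
mass of LiOH = 8.746 × 10^-3 × 23.95 = 0.2095 g
% LiOH = 0.2095 / 0.2700 × 100 = 77.58 %

77.58 %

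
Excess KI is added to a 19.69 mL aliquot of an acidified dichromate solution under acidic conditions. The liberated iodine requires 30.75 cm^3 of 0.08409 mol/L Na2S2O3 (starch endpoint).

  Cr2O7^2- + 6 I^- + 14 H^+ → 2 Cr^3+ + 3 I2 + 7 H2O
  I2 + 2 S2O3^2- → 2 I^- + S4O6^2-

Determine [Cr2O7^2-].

n(S2O3^2-) = 0.03075 × 0.08409 = 2.586 × 10^-3 mol
n(I2) = n(S2O3^2-)/2 = 1.293 × 10^-3 mol
From the 1:3 ratio, n(Cr2O7^2-) in the aliquot = 1/3 × 1.293 × 10^-3 = 4.310 × 10^-4 mol
[Cr2O7^2-] = 4.310 × 10^-4 / 0.01969 = 0.02189 mol/L

0.02189 mol/L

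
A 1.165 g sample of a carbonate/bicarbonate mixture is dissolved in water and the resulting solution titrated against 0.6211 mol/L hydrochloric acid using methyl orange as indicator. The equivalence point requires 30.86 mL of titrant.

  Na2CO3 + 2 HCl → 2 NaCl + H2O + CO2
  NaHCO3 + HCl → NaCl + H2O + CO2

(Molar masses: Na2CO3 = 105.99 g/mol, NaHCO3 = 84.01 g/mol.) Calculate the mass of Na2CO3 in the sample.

0.7608 g

n(HCl) = 0.03086 × 0.6211 = 0.01917 mol
Let x = n(Na2CO3), y = n(NaHCO3).
Titrant: 2x + 1y = 0.01917;  mass: 105.99x + 84.01y = 1.165
Solving, x = 7.178 × 10^-3 mol, y = 4.812 × 10^-3 mol
mass of Na2CO3 = 7.178 × 10^-3 × 105.99 = 0.7608 g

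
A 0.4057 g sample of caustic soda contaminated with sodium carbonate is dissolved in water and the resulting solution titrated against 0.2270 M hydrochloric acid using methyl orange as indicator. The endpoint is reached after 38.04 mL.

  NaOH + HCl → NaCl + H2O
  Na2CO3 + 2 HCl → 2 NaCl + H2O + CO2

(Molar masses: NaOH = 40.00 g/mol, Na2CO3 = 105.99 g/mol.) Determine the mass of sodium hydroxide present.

n(HCl) = 0.03804 × 0.2270 = 8.635 × 10^-3 mol
Let x = n(NaOH), y = n(Na2CO3).
Titrant: 1x + 2y = 8.635 × 10^-3;  mass: 40.00x + 105.99y = 0.4057
Solving, x = 3.995 × 10^-3 mol, y = 2.320 × 10^-3 mol
mass of NaOH = 3.995 × 10^-3 × 40.00 = 0.1598 g

0.1598 g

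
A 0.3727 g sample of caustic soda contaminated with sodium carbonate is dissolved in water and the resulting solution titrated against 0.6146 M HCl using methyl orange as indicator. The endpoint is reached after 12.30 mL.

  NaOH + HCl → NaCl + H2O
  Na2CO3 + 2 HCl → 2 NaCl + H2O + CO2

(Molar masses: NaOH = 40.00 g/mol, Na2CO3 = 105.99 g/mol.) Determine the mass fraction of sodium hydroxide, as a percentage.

n(HCl) = 0.01230 × 0.6146 = 7.560 × 10^-3 mol
Let x = n(NaOH), y = n(Na2CO3).
Titrant: 1x + 2y = 7.560 × 10^-3;  mass: 40.00x + 105.99y = 0.3727
Solving, x = 2.149 × 10^-3 mol, y = 2.706 × 10^-3 mol
mass of NaOH = 2.149 × 10^-3 × 40.00 = 0.08594 g
% NaOH = 0.08594 / 0.3727 × 100 = 23.06 %

23.06 %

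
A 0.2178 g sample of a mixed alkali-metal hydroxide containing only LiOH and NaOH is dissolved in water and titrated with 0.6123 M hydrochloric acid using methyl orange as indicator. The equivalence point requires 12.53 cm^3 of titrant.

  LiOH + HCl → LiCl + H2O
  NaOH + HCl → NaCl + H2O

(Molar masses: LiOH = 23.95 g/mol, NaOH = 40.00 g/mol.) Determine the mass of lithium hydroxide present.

n(HCl) = 0.01253 × 0.6123 = 7.672 × 10^-3 mol
Let x = n(LiOH), y = n(NaOH).
Titrant: 1x + 1y = 7.672 × 10^-3;  mass: 23.95x + 40.00y = 0.2178
Solving, x = 5.550 × 10^-3 mol, y = 2.122 × 10^-3 mol
mass of LiOH = 5.550 × 10^-3 × 23.95 = 0.1329 g

0.1329 g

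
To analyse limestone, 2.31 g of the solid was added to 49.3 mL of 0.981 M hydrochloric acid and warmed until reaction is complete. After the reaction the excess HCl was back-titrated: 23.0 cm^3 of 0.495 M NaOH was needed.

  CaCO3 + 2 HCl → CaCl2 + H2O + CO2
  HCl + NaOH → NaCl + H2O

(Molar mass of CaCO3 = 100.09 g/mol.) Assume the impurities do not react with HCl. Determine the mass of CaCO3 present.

n(HCl) added = 0.0493 × 0.981 = 0.0484 mol
n(NaOH) used in back-titration = 0.0230 × 0.495 = 0.0114 mol
n(HCl) left over = 0.0114 mol (1:1 ratio)
n(HCl) consumed by analyte = 0.0484 − 0.0114 = 0.0370 mol
From the 1:2 ratio, n(CaCO3) = 1/2 × 0.0370 = 0.0185 mol
mass of CaCO3 = 0.0185 × 100.09 = 1.85 g

1.85 g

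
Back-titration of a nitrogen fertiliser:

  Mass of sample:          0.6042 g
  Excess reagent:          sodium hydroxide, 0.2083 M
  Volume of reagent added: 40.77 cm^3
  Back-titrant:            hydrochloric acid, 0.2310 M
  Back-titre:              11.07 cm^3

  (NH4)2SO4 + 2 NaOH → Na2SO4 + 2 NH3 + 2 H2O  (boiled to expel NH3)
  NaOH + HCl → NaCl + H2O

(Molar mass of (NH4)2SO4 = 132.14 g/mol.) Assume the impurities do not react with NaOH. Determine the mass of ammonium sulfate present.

0.3921 g

n(NaOH) added = 0.04077 × 0.2083 = 8.492 × 10^-3 mol
n(HCl) used in back-titration = 0.01107 × 0.2310 = 2.557 × 10^-3 mol
n(NaOH) left over = 2.557 × 10^-3 mol (1:1 ratio)
n(NaOH) consumed by analyte = 8.492 × 10^-3 − 2.557 × 10^-3 = 5.935 × 10^-3 mol
From the 1:2 ratio, n((NH4)2SO4) = 1/2 × 5.935 × 10^-3 = 2.968 × 10^-3 mol
mass of (NH4)2SO4 = 2.968 × 10^-3 × 132.14 = 0.3921 g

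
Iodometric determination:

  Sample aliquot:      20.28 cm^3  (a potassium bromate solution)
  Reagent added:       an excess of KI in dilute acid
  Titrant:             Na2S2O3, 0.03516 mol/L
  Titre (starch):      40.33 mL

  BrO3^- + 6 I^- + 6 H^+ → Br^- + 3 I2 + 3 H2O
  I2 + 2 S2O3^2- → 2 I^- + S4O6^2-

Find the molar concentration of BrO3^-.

n(S2O3^2-) = 0.04033 × 0.03516 = 1.418 × 10^-3 mol
n(I2) = n(S2O3^2-)/2 = 7.090 × 10^-4 mol
From the 1:3 ratio, n(BrO3^-) in the aliquot = 1/3 × 7.090 × 10^-4 = 2.363 × 10^-4 mol
[BrO3^-] = 2.363 × 10^-4 / 0.02028 = 0.01165 mol/L

0.01165 mol/L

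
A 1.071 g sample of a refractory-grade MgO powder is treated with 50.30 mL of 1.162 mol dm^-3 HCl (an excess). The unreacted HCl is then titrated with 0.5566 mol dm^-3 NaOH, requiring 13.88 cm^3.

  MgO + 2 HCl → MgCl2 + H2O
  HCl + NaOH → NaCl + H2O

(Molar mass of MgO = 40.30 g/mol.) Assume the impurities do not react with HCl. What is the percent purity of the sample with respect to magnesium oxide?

95.43 %

n(HCl) added = 0.05030 × 1.162 = 0.05845 mol
n(NaOH) used in back-titration = 0.01388 × 0.5566 = 7.726 × 10^-3 mol
n(HCl) left over = 7.726 × 10^-3 mol (1:1 ratio)
n(HCl) consumed by analyte = 0.05845 − 7.726 × 10^-3 = 0.05072 mol
From the 1:2 ratio, n(MgO) = 1/2 × 0.05072 = 0.02536 mol
mass of MgO = 0.02536 × 40.30 = 1.022 g
% MgO = 1.022 / 1.071 × 100 = 95.43 %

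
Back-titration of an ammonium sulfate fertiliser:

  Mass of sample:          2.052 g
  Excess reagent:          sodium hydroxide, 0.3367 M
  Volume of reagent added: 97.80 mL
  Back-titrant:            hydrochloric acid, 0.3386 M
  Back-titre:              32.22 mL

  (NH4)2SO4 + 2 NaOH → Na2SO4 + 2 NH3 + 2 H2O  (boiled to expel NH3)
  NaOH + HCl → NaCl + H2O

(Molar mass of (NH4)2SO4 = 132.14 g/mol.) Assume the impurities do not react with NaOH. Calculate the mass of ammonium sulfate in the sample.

1.455 g

n(NaOH) added = 0.09780 × 0.3367 = 0.03293 mol
n(HCl) used in back-titration = 0.03222 × 0.3386 = 0.01091 mol
n(NaOH) left over = 0.01091 mol (1:1 ratio)
n(NaOH) consumed by analyte = 0.03293 − 0.01091 = 0.02202 mol
From the 1:2 ratio, n((NH4)2SO4) = 1/2 × 0.02202 = 0.01101 mol
mass of (NH4)2SO4 = 0.01101 × 132.14 = 1.455 g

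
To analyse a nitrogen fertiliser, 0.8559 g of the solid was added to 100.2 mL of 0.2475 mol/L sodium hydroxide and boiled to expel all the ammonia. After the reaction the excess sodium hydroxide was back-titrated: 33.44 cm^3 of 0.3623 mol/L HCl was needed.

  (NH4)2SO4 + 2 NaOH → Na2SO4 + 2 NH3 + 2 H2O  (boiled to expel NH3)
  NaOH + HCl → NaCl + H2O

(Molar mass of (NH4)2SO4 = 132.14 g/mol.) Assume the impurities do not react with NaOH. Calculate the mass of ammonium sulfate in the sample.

0.8380 g

n(NaOH) added = 0.1002 × 0.2475 = 0.02480 mol
n(HCl) used in back-titration = 0.03344 × 0.3623 = 0.01212 mol
n(NaOH) left over = 0.01212 mol (1:1 ratio)
n(NaOH) consumed by analyte = 0.02480 − 0.01212 = 0.01268 mol
From the 1:2 ratio, n((NH4)2SO4) = 1/2 × 0.01268 = 6.342 × 10^-3 mol
mass of (NH4)2SO4 = 6.342 × 10^-3 × 132.14 = 0.8380 g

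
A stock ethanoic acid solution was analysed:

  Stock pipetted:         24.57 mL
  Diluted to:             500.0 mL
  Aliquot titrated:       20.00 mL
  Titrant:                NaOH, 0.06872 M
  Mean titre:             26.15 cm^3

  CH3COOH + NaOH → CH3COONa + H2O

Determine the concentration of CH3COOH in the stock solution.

1.828 M

n(NaOH) = 0.02615 × 0.06872 = 1.797 × 10^-3 mol
n(CH3COOH) in the aliquot = 1.797 × 10^-3 mol (1:1 ratio)
[CH3COOH]_dilute = 1.797 × 10^-3 / 0.02000 = 0.08985 mol/L
Dilution factor = 500.0 / 24.57 = 20.35
[CH3COOH]_stock = 0.08985 × 20.35 = 1.828 mol/L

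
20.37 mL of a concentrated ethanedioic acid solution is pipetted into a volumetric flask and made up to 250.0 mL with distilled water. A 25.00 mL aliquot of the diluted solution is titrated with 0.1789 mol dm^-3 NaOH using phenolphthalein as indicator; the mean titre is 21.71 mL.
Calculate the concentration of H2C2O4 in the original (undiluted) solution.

0.9533 mol/L

H2C2O4 + 2 NaOH → Na2C2O4 + 2 H2O
n(NaOH) = 0.02171 × 0.1789 = 3.884 × 10^-3 mol
From the 1:2 ratio, n(H2C2O4) in the aliquot = 1/2 × 3.884 × 10^-3 = 1.942 × 10^-3 mol
[H2C2O4]_dilute = 1.942 × 10^-3 / 0.02500 = 0.07768 mol/L
Dilution factor = 250.0 / 20.37 = 12.27
[H2C2O4]_stock = 0.07768 × 12.27 = 0.9533 mol/L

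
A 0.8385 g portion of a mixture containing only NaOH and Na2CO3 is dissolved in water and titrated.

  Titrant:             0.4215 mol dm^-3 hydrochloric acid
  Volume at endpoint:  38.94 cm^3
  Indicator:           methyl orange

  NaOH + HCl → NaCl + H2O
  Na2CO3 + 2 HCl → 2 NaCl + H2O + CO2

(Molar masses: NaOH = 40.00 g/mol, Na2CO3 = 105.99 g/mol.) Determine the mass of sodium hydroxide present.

0.09640 g

n(HCl) = 0.03894 × 0.4215 = 0.01641 mol
Let x = n(NaOH), y = n(Na2CO3).
Titrant: 1x + 2y = 0.01641;  mass: 40.00x + 105.99y = 0.8385
Solving, x = 2.410 × 10^-3 mol, y = 7.002 × 10^-3 mol
mass of NaOH = 2.410 × 10^-3 × 40.00 = 0.09640 g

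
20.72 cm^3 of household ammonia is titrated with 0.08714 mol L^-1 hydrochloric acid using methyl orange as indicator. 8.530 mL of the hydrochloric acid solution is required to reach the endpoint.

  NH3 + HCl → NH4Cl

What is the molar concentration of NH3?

0.03587 mol/L

n(HCl) = 0.008530 L × 0.08714 mol/L = 7.433 × 10^-4 mol
n(NH3) = 7.433 × 10^-4 mol (1:1 mole ratio)
[NH3] = 7.433 × 10^-4 mol / 0.02072 L = 0.03587 mol/L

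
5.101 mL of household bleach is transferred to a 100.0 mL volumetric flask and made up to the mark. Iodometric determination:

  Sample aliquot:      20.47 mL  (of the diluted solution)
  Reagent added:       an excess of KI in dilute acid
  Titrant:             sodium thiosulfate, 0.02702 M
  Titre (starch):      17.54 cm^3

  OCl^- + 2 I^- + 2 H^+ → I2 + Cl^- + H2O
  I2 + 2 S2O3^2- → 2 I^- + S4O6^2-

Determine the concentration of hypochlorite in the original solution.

0.2269 M

n(S2O3^2-) = 0.01754 × 0.02702 = 4.739 × 10^-4 mol
n(I2) = n(S2O3^2-)/2 = 2.370 × 10^-4 mol
n(OCl^-) in the aliquot = 2.370 × 10^-4 mol (1:1 ratio)
[OCl^-]_dilute = 2.370 × 10^-4 / 0.02047 = 0.01158 mol/L
[OCl^-]_original = 0.01158 × 100.0/5.101 = 0.2269 mol/L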